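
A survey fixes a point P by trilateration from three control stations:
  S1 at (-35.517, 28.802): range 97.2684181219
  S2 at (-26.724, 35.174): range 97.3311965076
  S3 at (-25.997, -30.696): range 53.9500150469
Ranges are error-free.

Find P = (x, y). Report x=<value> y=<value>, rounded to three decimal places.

eq1: (x + 35.517)² + (y − 28.802)² = 97.2684181219²
eq2: (x + 26.724)² + (y − 35.174)² = 97.3311965076²
eq3: (x + 25.997)² + (y + 30.696)² = 53.9500150469²
eq2−eq1, eq2−eq3 (x²,y² cancel):
  -17.586·x − 12.744·y = 151.846691
  1.454·x − 131.740·y = 6229.463663
det = -17.586·-131.740 − -12.744·1.454 = 2335.309416
x = (151.846691·-131.740 − -12.744·6229.463663) / 2335.309416 = 25.428751
y = (-17.586·6229.463663 − 151.846691·1.454) / 2335.309416 = -47.005391

x=25.429 y=-47.005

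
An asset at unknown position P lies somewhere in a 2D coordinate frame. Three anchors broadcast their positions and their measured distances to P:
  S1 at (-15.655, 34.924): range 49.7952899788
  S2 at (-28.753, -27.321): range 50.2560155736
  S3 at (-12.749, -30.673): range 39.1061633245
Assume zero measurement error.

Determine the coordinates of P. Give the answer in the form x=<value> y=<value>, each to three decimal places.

x=15.656 y=-3.795

eq1: (x + 15.655)² + (y − 34.924)² = 49.7952899788²
eq2: (x + 28.753)² + (y + 27.321)² = 50.2560155736²
eq3: (x + 12.749)² + (y + 30.673)² = 39.1061633245²
eq2−eq3, eq2−eq1 (x²,y² cancel):
  32.008·x − 6.704·y = 526.572971
  26.196·x + 124.490·y = -62.311052
det = 32.008·124.490 − -6.704·26.196 = 4160.293904
x = (526.572971·124.490 − -6.704·-62.311052) / 4160.293904 = 15.656427
y = (32.008·-62.311052 − 526.572971·26.196) / 4160.293904 = -3.795058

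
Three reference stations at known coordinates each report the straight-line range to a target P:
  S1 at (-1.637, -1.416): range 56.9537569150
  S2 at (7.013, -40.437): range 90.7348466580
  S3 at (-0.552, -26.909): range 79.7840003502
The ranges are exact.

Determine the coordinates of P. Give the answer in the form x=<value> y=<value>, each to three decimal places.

x=26.274 y=48.230

eq1: (x + 1.637)² + (y + 1.416)² = 56.9537569150²
eq2: (x − 7.013)² + (y + 40.437)² = 90.7348466580²
eq3: (x + 0.552)² + (y + 26.909)² = 79.7840003502²
eq2−eq1, eq2−eq3 (x²,y² cancel):
  -17.300·x + 78.042·y = 3309.433658
  -15.130·x + 27.056·y = 907.391533
det = -17.300·27.056 − 78.042·-15.130 = 712.706660
x = (3309.433658·27.056 − 78.042·907.391533) / 712.706660 = 26.273624
y = (-17.300·907.391533 − 3309.433658·-15.130) / 712.706660 = 48.230022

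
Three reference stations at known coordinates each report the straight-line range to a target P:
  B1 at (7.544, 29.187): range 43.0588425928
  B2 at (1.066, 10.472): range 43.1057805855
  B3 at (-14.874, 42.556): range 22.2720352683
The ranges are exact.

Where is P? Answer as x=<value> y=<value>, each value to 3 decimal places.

x=-35.284 y=33.641

eq1: (x − 7.544)² + (y − 29.187)² = 43.0588425928²
eq2: (x − 1.066)² + (y − 10.472)² = 43.1057805855²
eq3: (x + 14.874)² + (y − 42.556)² = 22.2720352683²
eq2−eq3, eq2−eq1 (x²,y² cancel):
  -31.880·x + 64.168·y = 3283.514637
  12.956·x + 37.430·y = 802.038159
det = -31.880·37.430 − 64.168·12.956 = -2024.629008
x = (3283.514637·37.430 − 64.168·802.038159) / -2024.629008 = -35.283881
y = (-31.880·802.038159 − 3283.514637·12.956) / -2024.629008 = 33.640826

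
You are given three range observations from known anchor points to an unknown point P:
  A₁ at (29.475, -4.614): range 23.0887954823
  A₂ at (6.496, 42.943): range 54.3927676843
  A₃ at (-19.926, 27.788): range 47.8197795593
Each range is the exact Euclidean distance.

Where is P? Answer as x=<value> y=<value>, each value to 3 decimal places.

eq1: (x − 29.475)² + (y + 4.614)² = 23.0887954823²
eq2: (x − 6.496)² + (y − 42.943)² = 54.3927676843²
eq3: (x + 19.926)² + (y − 27.788)² = 47.8197795593²
eq1−eq2, eq1−eq3 (x²,y² cancel):
  -45.958·x + 95.114·y = -1429.246056
  -98.802·x + 64.804·y = -1474.485041
det = -45.958·64.804 − 95.114·-98.802 = 6419.191196
x = (-1429.246056·64.804 − 95.114·-1474.485041) / 6419.191196 = 7.418896
y = (-45.958·-1474.485041 − -1429.246056·-98.802) / 6419.191196 = -11.441938

x=7.419 y=-11.442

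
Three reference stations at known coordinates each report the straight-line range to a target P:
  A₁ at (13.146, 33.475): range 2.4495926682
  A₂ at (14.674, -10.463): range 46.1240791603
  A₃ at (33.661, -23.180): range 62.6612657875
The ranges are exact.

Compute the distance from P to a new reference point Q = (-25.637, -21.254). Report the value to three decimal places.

68.102

eq1: (x − 13.146)² + (y − 33.475)² = 2.4495926682²
eq2: (x − 14.674)² + (y + 10.463)² = 46.1240791603²
eq3: (x − 33.661)² + (y + 23.180)² = 62.6612657875²
eq2−eq1, eq2−eq3 (x²,y² cancel):
  -3.056·x + 87.876·y = 3090.022470
  37.974·x − 25.434·y = -453.428876
det = -3.056·-25.434 − 87.876·37.974 = -3259.276920
x = (3090.022470·-25.434 − 87.876·-453.428876) / -3259.276920 = 11.887948
y = (-3.056·-453.428876 − 3090.022470·37.974) / -3259.276920 = 35.576859
|P − Q| = √((11.887948 − -25.637)² + (35.576859 − -21.254)²) = 68.101896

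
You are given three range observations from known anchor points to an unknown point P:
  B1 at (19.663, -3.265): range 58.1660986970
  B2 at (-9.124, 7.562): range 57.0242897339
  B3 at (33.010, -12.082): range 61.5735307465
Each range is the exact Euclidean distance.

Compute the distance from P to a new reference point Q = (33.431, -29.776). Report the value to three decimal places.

eq1: (x − 19.663)² + (y + 3.265)² = 58.1660986970²
eq2: (x + 9.124)² + (y − 7.562)² = 57.0242897339²
eq3: (x − 33.010)² + (y + 12.082)² = 61.5735307465²
eq2−eq1, eq2−eq3 (x²,y² cancel):
  57.574·x − 21.654·y = 125.337156
  84.268·x − 39.288·y = 555.673535
det = 57.574·-39.288 − -21.654·84.268 = -437.228040
x = (125.337156·-39.288 − -21.654·555.673535) / -437.228040 = -16.257669
y = (57.574·555.673535 − 125.337156·84.268) / -437.228040 = -49.014324
|P − Q| = √((-16.257669 − 33.431)² + (-49.014324 − -29.776)²) = 53.282989

53.283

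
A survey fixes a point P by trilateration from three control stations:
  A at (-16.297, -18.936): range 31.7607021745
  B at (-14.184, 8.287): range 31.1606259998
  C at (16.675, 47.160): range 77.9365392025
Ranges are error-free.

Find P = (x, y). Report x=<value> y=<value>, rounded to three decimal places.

eq1: (x + 16.297)² + (y + 18.936)² = 31.7607021745²
eq2: (x + 14.184)² + (y − 8.287)² = 31.1606259998²
eq3: (x − 16.675)² + (y − 47.160)² = 77.9365392025²
eq2−eq3, eq2−eq1 (x²,y² cancel):
  61.718·x + 77.746·y = -2870.858530
  -4.226·x − 54.446·y = 316.546490
det = 61.718·-54.446 − 77.746·-4.226 = -3031.743632
x = (-2870.858530·-54.446 − 77.746·316.546490) / -3031.743632 = -43.439207
y = (61.718·316.546490 − -2870.858530·-4.226) / -3031.743632 = -2.442280

x=-43.439 y=-2.442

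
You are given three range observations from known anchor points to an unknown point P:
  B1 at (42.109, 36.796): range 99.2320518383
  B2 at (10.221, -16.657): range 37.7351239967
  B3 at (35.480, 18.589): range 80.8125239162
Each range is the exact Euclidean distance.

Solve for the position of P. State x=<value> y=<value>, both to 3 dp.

x=-16.583 y=-43.218

eq1: (x − 42.109)² + (y − 36.796)² = 99.2320518383²
eq2: (x − 10.221)² + (y + 16.657)² = 37.7351239967²
eq3: (x − 35.480)² + (y − 18.589)² = 80.8125239162²
eq3−eq1, eq3−eq2 (x²,y² cancel):
  13.258·x + 36.414·y = -1793.603914
  -50.518·x − 70.492·y = 3884.267608
det = 13.258·-70.492 − 36.414·-50.518 = 904.979516
x = (-1793.603914·-70.492 − 36.414·3884.267608) / 904.979516 = -16.582689
y = (13.258·3884.267608 − -1793.603914·-50.518) / 904.979516 = -43.218285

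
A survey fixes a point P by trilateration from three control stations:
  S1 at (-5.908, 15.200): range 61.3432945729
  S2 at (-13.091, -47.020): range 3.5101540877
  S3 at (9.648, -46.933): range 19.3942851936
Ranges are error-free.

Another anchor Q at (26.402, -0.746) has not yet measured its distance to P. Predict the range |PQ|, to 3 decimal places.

eq1: (x + 5.908)² + (y − 15.200)² = 61.3432945729²
eq2: (x + 13.091)² + (y + 47.020)² = 3.5101540877²
eq3: (x − 9.648)² + (y + 46.933)² = 19.3942851936²
eq2−eq3, eq2−eq1 (x²,y² cancel):
  45.478·x + 0.174·y = -450.281404
  14.366·x + 124.440·y = -5866.988824
det = 45.478·124.440 − 0.174·14.366 = 5656.782636
x = (-450.281404·124.440 − 0.174·-5866.988824) / 5656.782636 = -9.724991
y = (45.478·-5866.988824 − -450.281404·14.366) / 5656.782636 = -46.024426
|P − Q| = √((-9.724991 − 26.402)² + (-46.024426 − -0.746)²) = 57.924912

57.925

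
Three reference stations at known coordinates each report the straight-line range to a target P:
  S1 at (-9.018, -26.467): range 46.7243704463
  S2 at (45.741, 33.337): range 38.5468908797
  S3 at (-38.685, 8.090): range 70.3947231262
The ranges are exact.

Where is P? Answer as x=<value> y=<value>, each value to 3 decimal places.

eq1: (x + 9.018)² + (y + 26.467)² = 46.7243704463²
eq2: (x − 45.741)² + (y − 33.337)² = 38.5468908797²
eq3: (x + 38.685)² + (y − 8.090)² = 70.3947231262²
eq2−eq3, eq2−eq1 (x²,y² cancel):
  -168.852·x − 50.494·y = -5111.171573
  -109.518·x − 119.608·y = -3119.072234
det = -168.852·-119.608 − -50.494·-109.518 = 14666.048124
x = (-5111.171573·-119.608 − -50.494·-3119.072234) / 14666.048124 = 30.945117
y = (-168.852·-3119.072234 − -5111.171573·-109.518) / 14666.048124 = -2.257166

x=30.945 y=-2.257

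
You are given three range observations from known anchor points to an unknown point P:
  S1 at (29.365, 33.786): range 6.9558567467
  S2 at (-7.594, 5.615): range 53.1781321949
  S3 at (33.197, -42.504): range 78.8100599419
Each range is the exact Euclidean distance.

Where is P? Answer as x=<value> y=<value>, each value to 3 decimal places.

eq1: (x − 29.365)² + (y − 33.786)² = 6.9558567467²
eq2: (x + 7.594)² + (y − 5.615)² = 53.1781321949²
eq3: (x − 33.197)² + (y + 42.504)² = 78.8100599419²
eq3−eq2, eq3−eq1 (x²,y² cancel):
  -81.582·x + 96.238·y = 563.678040
  -7.664·x + 152.580·y = 5257.807801
det = -81.582·152.580 − 96.238·-7.664 = -11710.213528
x = (563.678040·152.580 − 96.238·5257.807801) / -11710.213528 = 35.865692
y = (-81.582·5257.807801 − 563.678040·-7.664) / -11710.213528 = 36.260863

x=35.866 y=36.261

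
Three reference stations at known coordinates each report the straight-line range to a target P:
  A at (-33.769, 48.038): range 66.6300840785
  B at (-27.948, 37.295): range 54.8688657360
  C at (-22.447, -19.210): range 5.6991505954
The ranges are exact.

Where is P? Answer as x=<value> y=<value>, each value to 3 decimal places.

x=-17.406 y=-16.552

eq1: (x + 33.769)² + (y − 48.038)² = 66.6300840785²
eq2: (x + 27.948)² + (y − 37.295)² = 54.8688657360²
eq3: (x + 22.447)² + (y + 19.210)² = 5.6991505954²
eq1−eq2, eq1−eq3 (x²,y² cancel):
  11.642·x − 21.486·y = 152.988601
  22.644·x − 134.496·y = 1831.984891
det = 11.642·-134.496 − -21.486·22.644 = -1079.273448
x = (152.988601·-134.496 − -21.486·1831.984891) / -1079.273448 = -17.405851
y = (11.642·1831.984891 − 152.988601·22.644) / -1079.273448 = -16.551592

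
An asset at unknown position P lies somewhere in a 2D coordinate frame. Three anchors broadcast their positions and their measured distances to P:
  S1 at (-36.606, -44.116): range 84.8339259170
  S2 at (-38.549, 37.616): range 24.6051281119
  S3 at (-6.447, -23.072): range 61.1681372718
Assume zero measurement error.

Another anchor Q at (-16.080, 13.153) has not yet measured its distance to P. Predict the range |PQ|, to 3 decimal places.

eq1: (x + 36.606)² + (y + 44.116)² = 84.8339259170²
eq2: (x + 38.549)² + (y − 37.616)² = 24.6051281119²
eq3: (x + 6.447)² + (y + 23.072)² = 61.1681372718²
eq2−eq1, eq2−eq3 (x²,y² cancel):
  3.886·x − 163.464·y = -6206.150822
  64.204·x − 121.376·y = -5463.236552
det = 3.886·-121.376 − -163.464·64.204 = 10023.375520
x = (-6206.150822·-121.376 − -163.464·-5463.236552) / 10023.375520 = -13.943879
y = (3.886·-5463.236552 − -6206.150822·64.204) / 10023.375520 = 37.634983
|P − Q| = √((-13.943879 − -16.080)² + (37.634983 − 13.153)²) = 24.574998

24.575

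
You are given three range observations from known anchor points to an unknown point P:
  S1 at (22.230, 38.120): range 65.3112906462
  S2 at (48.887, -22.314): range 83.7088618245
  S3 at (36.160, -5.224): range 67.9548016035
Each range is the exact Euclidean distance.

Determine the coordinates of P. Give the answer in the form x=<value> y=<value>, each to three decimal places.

x=-31.509 y=1.003

eq1: (x − 22.230)² + (y − 38.120)² = 65.3112906462²
eq2: (x − 48.887)² + (y + 22.314)² = 83.7088618245²
eq3: (x − 36.160)² + (y + 5.224)² = 67.9548016035²
eq1−eq3, eq1−eq2 (x²,y² cancel):
  27.860·x − 86.688·y = -964.761899
  53.314·x − 120.868·y = -1801.062797
det = 27.860·-120.868 − -86.688·53.314 = 1254.301552
x = (-964.761899·-120.868 − -86.688·-1801.062797) / 1254.301552 = -31.508923
y = (27.860·-1801.062797 − -964.761899·53.314) / 1254.301552 = 1.002715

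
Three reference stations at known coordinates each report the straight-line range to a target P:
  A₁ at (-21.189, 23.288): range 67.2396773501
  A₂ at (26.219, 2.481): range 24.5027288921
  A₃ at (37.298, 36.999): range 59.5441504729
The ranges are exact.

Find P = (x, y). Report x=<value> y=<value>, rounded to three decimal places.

x=28.597 y=-21.906

eq1: (x + 21.189)² + (y − 23.288)² = 67.2396773501²
eq2: (x − 26.219)² + (y − 2.481)² = 24.5027288921²
eq3: (x − 37.298)² + (y − 36.999)² = 59.5441504729²
eq2−eq3, eq2−eq1 (x²,y² cancel):
  22.158·x + 69.036·y = -878.646649
  -94.816·x + 41.614·y = -3623.077144
det = 22.158·41.614 − 69.036·-94.816 = 7467.800388
x = (-878.646649·41.614 − 69.036·-3623.077144) / 7467.800388 = 28.597276
y = (22.158·-3623.077144 − -878.646649·-94.816) / 7467.800388 = -21.906036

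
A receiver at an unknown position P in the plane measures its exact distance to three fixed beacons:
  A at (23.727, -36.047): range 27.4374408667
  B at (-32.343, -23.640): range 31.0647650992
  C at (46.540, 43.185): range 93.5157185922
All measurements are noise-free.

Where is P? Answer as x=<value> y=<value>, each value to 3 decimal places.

x=-3.708 y=-35.684

eq1: (x − 23.727)² + (y + 36.047)² = 27.4374408667²
eq2: (x + 32.343)² + (y + 23.640)² = 31.0647650992²
eq3: (x − 46.540)² + (y − 43.185)² = 93.5157185922²
eq3−eq1, eq3−eq2 (x²,y² cancel):
  -45.626·x − 158.464·y = 5823.817375
  -157.766·x − 133.650·y = 5354.173417
det = -45.626·-133.650 − -158.464·-157.766 = -18902.316524
x = (5823.817375·-133.650 − -158.464·5354.173417) / -18902.316524 = -3.708040
y = (-45.626·5354.173417 − 5823.817375·-157.766) / -18902.316524 = -35.684031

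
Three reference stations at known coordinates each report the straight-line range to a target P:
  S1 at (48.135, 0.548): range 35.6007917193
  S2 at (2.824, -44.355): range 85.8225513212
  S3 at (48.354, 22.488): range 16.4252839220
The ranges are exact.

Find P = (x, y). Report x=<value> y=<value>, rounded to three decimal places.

eq1: (x − 48.135)² + (y − 0.548)² = 35.6007917193²
eq2: (x − 2.824)² + (y + 44.355)² = 85.8225513212²
eq3: (x − 48.354)² + (y − 22.488)² = 16.4252839220²
eq2−eq3, eq2−eq1 (x²,y² cancel):
  91.060·x + 133.686·y = 7964.198822
  90.622·x + 89.806·y = 6440.031472
det = 91.060·89.806 − 133.686·90.622 = -3937.158332
x = (7964.198822·89.806 − 133.686·6440.031472) / -3937.158332 = 37.008724
y = (91.060·6440.031472 − 7964.198822·90.622) / -3937.158332 = 34.365486

x=37.009 y=34.365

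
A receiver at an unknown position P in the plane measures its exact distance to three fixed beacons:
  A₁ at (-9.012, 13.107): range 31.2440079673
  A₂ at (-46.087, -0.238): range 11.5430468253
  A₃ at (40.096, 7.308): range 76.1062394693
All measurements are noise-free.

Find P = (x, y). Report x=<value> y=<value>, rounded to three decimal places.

x=-35.168 y=-3.982

eq1: (x + 9.012)² + (y − 13.107)² = 31.2440079673²
eq2: (x + 46.087)² + (y + 0.238)² = 11.5430468253²
eq3: (x − 40.096)² + (y − 7.308)² = 76.1062394693²
eq1−eq2, eq1−eq3 (x²,y² cancel):
  -74.150·x − 26.690·y = 2714.004724
  98.216·x − 11.598·y = -3407.885165
det = -74.150·-11.598 − -26.690·98.216 = 3481.376740
x = (2714.004724·-11.598 − -26.690·-3407.885165) / 3481.376740 = -35.168122
y = (-74.150·-3407.885165 − 2714.004724·98.216) / 3481.376740 = -3.982333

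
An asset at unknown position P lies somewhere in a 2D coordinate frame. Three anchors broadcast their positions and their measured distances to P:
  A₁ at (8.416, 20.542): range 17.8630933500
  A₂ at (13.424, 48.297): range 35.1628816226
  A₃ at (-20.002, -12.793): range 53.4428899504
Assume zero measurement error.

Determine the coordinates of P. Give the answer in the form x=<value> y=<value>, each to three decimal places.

eq1: (x − 8.416)² + (y − 20.542)² = 17.8630933500²
eq2: (x − 13.424)² + (y − 48.297)² = 35.1628816226²
eq3: (x + 20.002)² + (y + 12.793)² = 53.4428899504²
eq1−eq2, eq1−eq3 (x²,y² cancel):
  10.016·x + 55.510·y = 1102.663025
  -56.836·x − 66.670·y = -2466.114349
det = 10.016·-66.670 − 55.510·-56.836 = 2487.199640
x = (1102.663025·-66.670 − 55.510·-2466.114349) / 2487.199640 = 25.482258
y = (10.016·-2466.114349 − 1102.663025·-56.836) / 2487.199640 = 15.266307

x=25.482 y=15.266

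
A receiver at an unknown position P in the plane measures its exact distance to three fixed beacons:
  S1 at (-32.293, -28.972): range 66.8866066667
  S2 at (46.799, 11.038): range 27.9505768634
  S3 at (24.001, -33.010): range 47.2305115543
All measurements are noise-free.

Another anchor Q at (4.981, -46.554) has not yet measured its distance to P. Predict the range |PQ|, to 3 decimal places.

eq1: (x + 32.293)² + (y + 28.972)² = 66.8866066667²
eq2: (x − 46.799)² + (y − 11.038)² = 27.9505768634²
eq3: (x − 24.001)² + (y + 33.010)² = 47.2305115543²
eq3−eq2, eq3−eq1 (x²,y² cancel):
  45.596·x + 88.096·y = 2095.762219
  -112.588·x + 8.076·y = -2026.590398
det = 45.596·8.076 − 88.096·-112.588 = 10286.785744
x = (2095.762219·8.076 − 88.096·-2026.590398) / 10286.785744 = 19.001065
y = (45.596·-2026.590398 − 2095.762219·-112.588) / 10286.785744 = 13.955113
|P − Q| = √((19.001065 − 4.981)² + (13.955113 − -46.554)²) = 62.112116

62.112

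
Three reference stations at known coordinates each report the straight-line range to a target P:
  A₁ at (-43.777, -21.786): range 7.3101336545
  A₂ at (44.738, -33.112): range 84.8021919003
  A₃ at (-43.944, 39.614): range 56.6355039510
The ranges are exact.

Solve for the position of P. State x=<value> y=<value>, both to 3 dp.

x=-38.472 y=-16.757

eq1: (x + 43.777)² + (y + 21.786)² = 7.3101336545²
eq2: (x − 44.738)² + (y + 33.112)² = 84.8021919003²
eq3: (x + 43.944)² + (y − 39.614)² = 56.6355039510²
eq3−eq2, eq3−eq1 (x²,y² cancel):
  177.364·x − 145.452·y = -4386.282387
  0.334·x − 122.800·y = 2044.853647
det = 177.364·-122.800 − -145.452·0.334 = -21731.718232
x = (-4386.282387·-122.800 − -145.452·2044.853647) / -21731.718232 = -38.472040
y = (177.364·2044.853647 − -4386.282387·0.334) / -21731.718232 = -16.756542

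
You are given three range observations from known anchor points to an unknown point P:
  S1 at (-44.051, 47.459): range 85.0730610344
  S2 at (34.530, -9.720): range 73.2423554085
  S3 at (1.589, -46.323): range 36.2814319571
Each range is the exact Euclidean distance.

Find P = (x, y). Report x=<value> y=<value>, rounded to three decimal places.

eq1: (x + 44.051)² + (y − 47.459)² = 85.0730610344²
eq2: (x − 34.530)² + (y + 9.720)² = 73.2423554085²
eq3: (x − 1.589)² + (y + 46.323)² = 36.2814319571²
eq3−eq1, eq3−eq2 (x²,y² cancel):
  -91.280·x + 187.564·y = -3876.581377
  65.882·x + 73.206·y = -4909.646271
det = -91.280·73.206 − 187.564·65.882 = -19039.335128
x = (-3876.581377·73.206 − 187.564·-4909.646271) / -19039.335128 = -33.461456
y = (-91.280·-4909.646271 − -3876.581377·65.882) / -19039.335128 = -36.952417

x=-33.461 y=-36.952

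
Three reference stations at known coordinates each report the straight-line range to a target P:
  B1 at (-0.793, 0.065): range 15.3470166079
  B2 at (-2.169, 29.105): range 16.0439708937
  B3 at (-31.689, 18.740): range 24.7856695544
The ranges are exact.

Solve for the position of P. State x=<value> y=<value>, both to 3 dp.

x=-7.375 y=13.929

eq1: (x + 0.793)² + (y − 0.065)² = 15.3470166079²
eq2: (x + 2.169)² + (y − 29.105)² = 16.0439708937²
eq3: (x + 31.689)² + (y − 18.740)² = 24.7856695544²
eq1−eq3, eq1−eq2 (x²,y² cancel):
  -61.792·x + 37.350·y = 975.948751
  -2.752·x + 58.080·y = 829.294429
det = -61.792·58.080 − 37.350·-2.752 = -3486.092160
x = (975.948751·58.080 − 37.350·829.294429) / -3486.092160 = -7.374721
y = (-61.792·829.294429 − 975.948751·-2.752) / -3486.092160 = 13.929050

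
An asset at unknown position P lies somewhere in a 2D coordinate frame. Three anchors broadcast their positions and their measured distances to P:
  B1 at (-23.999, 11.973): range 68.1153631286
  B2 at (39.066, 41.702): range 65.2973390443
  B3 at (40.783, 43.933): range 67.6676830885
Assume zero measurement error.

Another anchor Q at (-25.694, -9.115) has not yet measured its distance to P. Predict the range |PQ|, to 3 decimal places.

61.580

eq1: (x + 23.999)² + (y − 11.973)² = 68.1153631286²
eq2: (x − 39.066)² + (y − 41.702)² = 65.2973390443²
eq3: (x − 40.783)² + (y − 43.933)² = 67.6676830885²
eq3−eq2, eq3−eq1 (x²,y² cancel):
  -3.434·x − 4.462·y = -12.979570
  -129.564·x − 63.920·y = -2934.844208
det = -3.434·-63.920 − -4.462·-129.564 = -358.613288
x = (-12.979570·-63.920 − -4.462·-2934.844208) / -358.613288 = 34.202918
y = (-3.434·-2934.844208 − -12.979570·-129.564) / -358.613288 = -23.413996
|P − Q| = √((34.202918 − -25.694)² + (-23.413996 − -9.115)²) = 61.580046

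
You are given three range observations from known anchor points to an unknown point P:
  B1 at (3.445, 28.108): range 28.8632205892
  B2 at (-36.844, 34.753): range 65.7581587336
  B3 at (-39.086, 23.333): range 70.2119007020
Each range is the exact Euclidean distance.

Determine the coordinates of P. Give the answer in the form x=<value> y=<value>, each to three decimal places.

x=28.454 y=42.517

eq1: (x − 3.445)² + (y − 28.108)² = 28.8632205892²
eq2: (x + 36.844)² + (y − 34.753)² = 65.7581587336²
eq3: (x + 39.086)² + (y − 23.333)² = 70.2119007020²
eq1−eq2, eq1−eq3 (x²,y² cancel):
  -80.578·x + 13.290·y = -1727.726281
  -85.062·x − 9.550·y = -2826.408901
det = -80.578·-9.550 − 13.290·-85.062 = 1899.993880
x = (-1727.726281·-9.550 − 13.290·-2826.408901) / 1899.993880 = 28.454176
y = (-80.578·-2826.408901 − -1727.726281·-85.062) / 1899.993880 = 42.517255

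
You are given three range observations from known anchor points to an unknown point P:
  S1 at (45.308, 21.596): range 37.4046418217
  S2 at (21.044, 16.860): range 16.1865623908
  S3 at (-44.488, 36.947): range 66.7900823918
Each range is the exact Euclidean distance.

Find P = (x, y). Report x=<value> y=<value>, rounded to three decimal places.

x=12.941 y=2.847

eq1: (x − 45.308)² + (y − 21.596)² = 37.4046418217²
eq2: (x − 21.044)² + (y − 16.860)² = 16.1865623908²
eq3: (x + 44.488)² + (y − 36.947)² = 66.7900823918²
eq3−eq1, eq3−eq2 (x²,y² cancel):
  179.592·x − 30.702·y = 2236.747003
  131.064·x − 40.174·y = 1581.756887
det = 179.592·-40.174 − -30.702·131.064 = -3191.002080
x = (2236.747003·-40.174 − -30.702·1581.756887) / -3191.002080 = 12.941381
y = (179.592·1581.756887 − 2236.747003·131.064) / -3191.002080 = 2.847421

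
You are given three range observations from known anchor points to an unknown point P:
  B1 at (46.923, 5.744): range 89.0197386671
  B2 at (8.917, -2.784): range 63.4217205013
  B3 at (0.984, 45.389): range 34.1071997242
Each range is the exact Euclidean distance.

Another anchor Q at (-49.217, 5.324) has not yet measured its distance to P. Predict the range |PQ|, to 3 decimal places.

eq1: (x − 46.923)² + (y − 5.744)² = 89.0197386671²
eq2: (x − 8.917)² + (y + 2.784)² = 63.4217205013²
eq3: (x − 0.984)² + (y − 45.389)² = 34.1071997242²
eq3−eq2, eq3−eq1 (x²,y² cancel):
  15.866·x − 96.346·y = -4832.879590
  91.878·x − 79.290·y = -6587.580911
det = 15.866·-79.290 − -96.346·91.878 = 7594.062648
x = (-4832.879590·-79.290 − -96.346·-6587.580911) / 7594.062648 = -33.116404
y = (15.866·-6587.580911 − -4832.879590·91.878) / 7594.062648 = 44.708184
|P − Q| = √((-33.116404 − -49.217)² + (44.708184 − 5.324)²) = 42.548128

42.548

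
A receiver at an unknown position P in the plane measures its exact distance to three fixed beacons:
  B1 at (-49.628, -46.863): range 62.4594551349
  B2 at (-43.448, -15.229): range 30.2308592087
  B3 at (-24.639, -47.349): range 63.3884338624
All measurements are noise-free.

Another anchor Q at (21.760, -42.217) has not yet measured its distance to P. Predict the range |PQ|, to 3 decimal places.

82.627

eq1: (x + 49.628)² + (y + 46.863)² = 62.4594551349²
eq2: (x + 43.448)² + (y + 15.229)² = 30.2308592087²
eq3: (x + 24.639)² + (y + 47.349)² = 63.3884338624²
eq2−eq1, eq2−eq3 (x²,y² cancel):
  -12.360·x − 63.268·y = -447.850679
  37.618·x − 64.240·y = -2374.831722
det = -12.360·-64.240 − -63.268·37.618 = 3174.022024
x = (-447.850679·-64.240 − -63.268·-2374.831722) / 3174.022024 = -38.273498
y = (-12.360·-2374.831722 − -447.850679·37.618) / 3174.022024 = 14.555717
|P − Q| = √((-38.273498 − 21.760)² + (14.555717 − -42.217)²) = 82.626644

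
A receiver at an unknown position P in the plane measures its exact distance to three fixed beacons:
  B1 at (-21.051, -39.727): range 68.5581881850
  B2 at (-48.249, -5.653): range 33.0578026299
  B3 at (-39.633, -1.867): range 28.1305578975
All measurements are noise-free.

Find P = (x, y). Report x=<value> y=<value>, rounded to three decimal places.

x=-39.638 y=26.264

eq1: (x + 21.051)² + (y + 39.727)² = 68.5581881850²
eq2: (x + 48.249)² + (y + 5.653)² = 33.0578026299²
eq3: (x + 39.633)² + (y + 1.867)² = 28.1305578975²
eq1−eq3, eq1−eq2 (x²,y² cancel):
  -37.164·x + 75.720·y = 3461.778128
  -54.396·x + 68.148·y = 3945.950132
det = -37.164·68.148 − 75.720·-54.396 = 1586.212848
x = (3461.778128·68.148 − 75.720·3945.950132) / 1586.212848 = -39.637863
y = (-37.164·3945.950132 − 3461.778128·-54.396) / 1586.212848 = 26.263557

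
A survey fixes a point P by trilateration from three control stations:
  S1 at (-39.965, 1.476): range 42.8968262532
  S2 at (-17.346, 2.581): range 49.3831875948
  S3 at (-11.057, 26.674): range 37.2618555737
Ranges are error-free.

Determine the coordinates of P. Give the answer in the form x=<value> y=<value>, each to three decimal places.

x=-43.946 y=44.188

eq1: (x + 39.965)² + (y − 1.476)² = 42.8968262532²
eq2: (x + 17.346)² + (y − 2.581)² = 49.3831875948²
eq3: (x + 11.057)² + (y − 26.674)² = 37.2618555737²
eq1−eq3, eq1−eq2 (x²,y² cancel):
  57.816·x + 50.396·y = -313.928454
  45.238·x + 2.210·y = -1890.396038
det = 57.816·2.210 − 50.396·45.238 = -2152.040888
x = (-313.928454·2.210 − 50.396·-1890.396038) / -2152.040888 = -43.946478
y = (57.816·-1890.396038 − -313.928454·45.238) / -2152.040888 = 44.187656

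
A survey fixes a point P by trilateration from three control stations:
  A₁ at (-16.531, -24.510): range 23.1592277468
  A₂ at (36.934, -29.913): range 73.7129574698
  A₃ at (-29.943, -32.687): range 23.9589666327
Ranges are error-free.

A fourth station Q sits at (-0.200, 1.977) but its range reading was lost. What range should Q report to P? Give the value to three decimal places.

eq1: (x + 16.531)² + (y + 24.510)² = 23.1592277468²
eq2: (x − 36.934)² + (y + 29.913)² = 73.7129574698²
eq3: (x + 29.943)² + (y + 32.687)² = 23.9589666327²
eq2−eq3, eq2−eq1 (x²,y² cancel):
  -133.754·x − 5.548·y = 4565.683310
  -106.930·x + 10.806·y = 3512.356405
det = -133.754·10.806 − -5.548·-106.930 = -2038.593364
x = (4565.683310·10.806 − -5.548·3512.356405) / -2038.593364 = -33.760204
y = (-133.754·3512.356405 − 4565.683310·-106.930) / -2038.593364 = -9.034071
|P − Q| = √((-33.760204 − -0.200)² + (-9.034071 − 1.977)²) = 35.320404

35.320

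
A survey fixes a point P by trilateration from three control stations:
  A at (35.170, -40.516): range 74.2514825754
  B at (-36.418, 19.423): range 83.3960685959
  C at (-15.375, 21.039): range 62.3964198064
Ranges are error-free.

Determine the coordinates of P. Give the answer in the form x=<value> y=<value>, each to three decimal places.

x=45.872 y=32.960

eq1: (x − 35.170)² + (y + 40.516)² = 74.2514825754²
eq2: (x + 36.418)² + (y − 19.423)² = 83.3960685959²
eq3: (x + 15.375)² + (y − 21.039)² = 62.3964198064²
eq2−eq1, eq2−eq3 (x²,y² cancel):
  143.176·x − 119.878·y = 2616.573096
  42.086·x + 3.232·y = 2037.097546
det = 143.176·3.232 − -119.878·42.086 = 5507.930340
x = (2616.573096·3.232 − -119.878·2037.097546) / 5507.930340 = 45.872030
y = (143.176·2037.097546 − 2616.573096·42.086) / 5507.930340 = 32.960181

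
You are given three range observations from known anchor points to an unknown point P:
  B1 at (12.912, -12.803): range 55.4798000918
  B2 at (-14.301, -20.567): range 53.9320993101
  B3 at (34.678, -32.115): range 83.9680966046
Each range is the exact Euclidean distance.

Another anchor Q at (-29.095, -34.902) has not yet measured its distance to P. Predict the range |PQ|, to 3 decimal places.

69.026

eq1: (x − 12.912)² + (y + 12.803)² = 55.4798000918²
eq2: (x + 14.301)² + (y + 20.567)² = 53.9320993101²
eq3: (x − 34.678)² + (y + 32.115)² = 83.9680966046²
eq1−eq2, eq1−eq3 (x²,y² cancel):
  -54.426·x − 15.528·y = 466.220419
  43.532·x − 38.624·y = -2069.332673
det = -54.426·-38.624 − -15.528·43.532 = 2778.114720
x = (466.220419·-38.624 − -15.528·-2069.332673) / 2778.114720 = -18.048173
y = (-54.426·-2069.332673 − 466.220419·43.532) / 2778.114720 = 33.234766
|P − Q| = √((-18.048173 − -29.095)² + (33.234766 − -34.902)²) = 69.026453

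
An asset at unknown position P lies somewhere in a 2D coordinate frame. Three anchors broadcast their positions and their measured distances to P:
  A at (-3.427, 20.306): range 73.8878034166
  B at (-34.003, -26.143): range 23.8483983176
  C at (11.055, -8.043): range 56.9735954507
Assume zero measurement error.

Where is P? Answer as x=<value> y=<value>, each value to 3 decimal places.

x=-28.250 y=-49.287

eq1: (x + 3.427)² + (y − 20.306)² = 73.8878034166²
eq2: (x + 34.003)² + (y + 26.143)² = 23.8483983176²
eq3: (x − 11.055)² + (y + 8.043)² = 56.9735954507²
eq2−eq3, eq2−eq1 (x²,y² cancel):
  90.116·x + 36.200·y = -4330.002060
  61.152·x + 92.898·y = -6306.243884
det = 90.116·92.898 − 36.200·61.152 = 6157.893768
x = (-4330.002060·92.898 − 36.200·-6306.243884) / 6157.893768 = -28.250325
y = (90.116·-6306.243884 − -4330.002060·61.152) / 6157.893768 = -49.287175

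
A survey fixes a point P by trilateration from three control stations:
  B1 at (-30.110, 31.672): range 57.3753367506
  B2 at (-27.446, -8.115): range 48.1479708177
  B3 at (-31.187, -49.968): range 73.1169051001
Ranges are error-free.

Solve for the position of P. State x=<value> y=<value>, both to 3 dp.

x=19.455 y=2.772

eq1: (x + 30.110)² + (y − 31.672)² = 57.3753367506²
eq2: (x + 27.446)² + (y + 8.115)² = 48.1479708177²
eq3: (x + 31.187)² + (y + 49.968)² = 73.1169051001²
eq3−eq1, eq3−eq2 (x²,y² cancel):
  2.154·x + 163.280·y = 494.450235
  7.482·x + 83.706·y = 377.560866
det = 2.154·83.706 − 163.280·7.482 = -1041.358236
x = (494.450235·83.706 − 163.280·377.560866) / -1041.358236 = 19.455060
y = (2.154·377.560866 − 494.450235·7.482) / -1041.358236 = 2.771583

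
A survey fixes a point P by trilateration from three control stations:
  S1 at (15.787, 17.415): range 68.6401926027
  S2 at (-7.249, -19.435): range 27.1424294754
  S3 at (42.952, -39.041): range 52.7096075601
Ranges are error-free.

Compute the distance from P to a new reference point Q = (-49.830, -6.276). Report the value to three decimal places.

eq1: (x − 15.787)² + (y − 17.415)² = 68.6401926027²
eq2: (x + 7.249)² + (y + 19.435)² = 27.1424294754²
eq3: (x − 42.952)² + (y + 39.041)² = 52.7096075601²
eq2−eq3, eq2−eq1 (x²,y² cancel):
  100.402·x − 39.212·y = 897.215508
  46.072·x + 73.700·y = -3852.520195
det = 100.402·73.700 − -39.212·46.072 = 9206.202664
x = (897.215508·73.700 − -39.212·-3852.520195) / 9206.202664 = -9.226414
y = (100.402·-3852.520195 − 897.215508·46.072) / 9206.202664 = -46.505303
|P − Q| = √((-9.226414 − -49.830)² + (-46.505303 − -6.276)²) = 57.158097

57.158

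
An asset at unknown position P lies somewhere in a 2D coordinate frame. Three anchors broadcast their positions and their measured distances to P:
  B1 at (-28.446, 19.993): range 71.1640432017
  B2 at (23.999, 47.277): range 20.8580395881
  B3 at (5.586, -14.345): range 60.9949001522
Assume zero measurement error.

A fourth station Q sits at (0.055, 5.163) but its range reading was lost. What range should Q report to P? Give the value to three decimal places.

50.872

eq1: (x + 28.446)² + (y − 19.993)² = 71.1640432017²
eq2: (x − 23.999)² + (y − 47.277)² = 20.8580395881²
eq3: (x − 5.586)² + (y + 14.345)² = 60.9949001522²
eq3−eq1, eq3−eq2 (x²,y² cancel):
  -68.064·x + 68.676·y = -372.030656
  36.826·x + 123.244·y = 5859.404338
det = -68.064·123.244 − 68.676·36.826 = -10917.541992
x = (-372.030656·123.244 − 68.676·5859.404338) / -10917.541992 = 41.057868
y = (-68.064·5859.404338 − -372.030656·36.826) / -10917.541992 = 35.274799
|P − Q| = √((41.057868 − 0.055)² + (35.274799 − 5.163)²) = 50.871953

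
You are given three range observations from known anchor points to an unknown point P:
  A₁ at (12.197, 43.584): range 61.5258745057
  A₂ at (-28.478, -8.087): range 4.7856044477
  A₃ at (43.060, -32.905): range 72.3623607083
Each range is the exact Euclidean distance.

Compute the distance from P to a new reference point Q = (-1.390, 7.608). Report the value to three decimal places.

eq1: (x − 12.197)² + (y − 43.584)² = 61.5258745057²
eq2: (x + 28.478)² + (y + 8.087)² = 4.7856044477²
eq3: (x − 43.060)² + (y + 32.905)² = 72.3623607083²
eq3−eq1, eq3−eq2 (x²,y² cancel):
  -61.726·x + 152.978·y = 562.307254
  -143.076·x + 49.636·y = 3152.902665
det = -61.726·49.636 − 152.978·-143.076 = 18823.648592
x = (562.307254·49.636 − 152.978·3152.902665) / 18823.648592 = -24.140594
y = (-61.726·3152.902665 − 562.307254·-143.076) / 18823.648592 = -6.064892
|P − Q| = √((-24.140594 − -1.390)² + (-6.064892 − 7.608)²) = 26.543126

26.543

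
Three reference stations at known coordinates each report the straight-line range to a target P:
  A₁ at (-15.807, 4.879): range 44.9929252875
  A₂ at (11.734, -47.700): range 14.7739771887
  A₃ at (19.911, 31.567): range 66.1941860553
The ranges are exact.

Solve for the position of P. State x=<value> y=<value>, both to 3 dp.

eq1: (x + 15.807)² + (y − 4.879)² = 44.9929252875²
eq2: (x − 11.734)² + (y + 47.700)² = 14.7739771887²
eq3: (x − 19.911)² + (y − 31.567)² = 66.1941860553²
eq3−eq2, eq3−eq1 (x²,y² cancel):
  -16.354·x − 158.534·y = 5183.453212
  -71.436·x − 53.376·y = 1238.049422
det = -16.354·-53.376 − -158.534·-71.436 = -10452.123720
x = (5183.453212·-53.376 − -158.534·1238.049422) / -10452.123720 = 7.692128
y = (-16.354·1238.049422 − 5183.453212·-71.436) / -10452.123720 = -33.489663

x=7.692 y=-33.490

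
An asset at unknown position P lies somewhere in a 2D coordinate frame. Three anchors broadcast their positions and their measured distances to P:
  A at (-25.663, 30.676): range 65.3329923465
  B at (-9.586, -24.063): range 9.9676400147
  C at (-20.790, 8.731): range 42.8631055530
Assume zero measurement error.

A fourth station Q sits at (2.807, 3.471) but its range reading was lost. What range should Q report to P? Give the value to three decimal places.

40.143

eq1: (x + 25.663)² + (y − 30.676)² = 65.3329923465²
eq2: (x + 9.586)² + (y + 24.063)² = 9.9676400147²
eq3: (x + 20.790)² + (y − 8.731)² = 42.8631055530²
eq3−eq2, eq3−eq1 (x²,y² cancel):
  22.408·x − 65.588·y = 1900.356874
  -9.746·x + 43.890·y = -1340.001987
det = 22.408·43.890 − -65.588·-9.746 = 344.266472
x = (1900.356874·43.890 − -65.588·-1340.001987) / 344.266472 = -13.017205
y = (22.408·-1340.001987 − 1900.356874·-9.746) / 344.266472 = -33.421455
|P − Q| = √((-13.017205 − 2.807)² + (-33.421455 − 3.471)²) = 40.142978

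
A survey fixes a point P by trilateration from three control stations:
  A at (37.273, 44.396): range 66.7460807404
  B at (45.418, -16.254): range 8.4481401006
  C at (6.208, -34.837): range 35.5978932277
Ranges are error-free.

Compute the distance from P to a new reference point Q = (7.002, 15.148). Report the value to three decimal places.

49.611

eq1: (x − 37.273)² + (y − 44.396)² = 66.7460807404²
eq2: (x − 45.418)² + (y + 16.254)² = 8.4481401006²
eq3: (x − 6.208)² + (y + 34.837)² = 35.5978932277²
eq3−eq1, eq3−eq2 (x²,y² cancel):
  62.130·x + 158.466·y = -1079.703780
  78.420·x + 37.166·y = 2270.670338
det = 62.130·37.166 − 158.466·78.420 = -10117.780140
x = (-1079.703780·37.166 − 158.466·2270.670338) / -10117.780140 = 39.529651
y = (62.130·2270.670338 − -1079.703780·78.420) / -10117.780140 = -22.311922
|P − Q| = √((39.529651 − 7.002)² + (-22.311922 − 15.148)²) = 49.611428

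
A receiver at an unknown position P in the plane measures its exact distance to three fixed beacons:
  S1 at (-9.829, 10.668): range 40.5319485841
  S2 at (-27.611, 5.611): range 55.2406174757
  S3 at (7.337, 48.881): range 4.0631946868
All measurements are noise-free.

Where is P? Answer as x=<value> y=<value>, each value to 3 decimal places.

eq1: (x + 9.829)² + (y − 10.668)² = 40.5319485841²
eq2: (x + 27.611)² + (y − 5.611)² = 55.2406174757²
eq3: (x − 7.337)² + (y − 48.881)² = 4.0631946868²
eq3−eq1, eq3−eq2 (x²,y² cancel):
  -34.332·x − 76.426·y = -3859.097570
  -69.896·x − 86.540·y = -4684.349356
det = -34.332·-86.540 − -76.426·-69.896 = -2370.780416
x = (-3859.097570·-86.540 − -76.426·-4684.349356) / -2370.780416 = 10.140028
y = (-34.332·-4684.349356 − -3859.097570·-69.896) / -2370.780416 = 45.939472

x=10.140 y=45.939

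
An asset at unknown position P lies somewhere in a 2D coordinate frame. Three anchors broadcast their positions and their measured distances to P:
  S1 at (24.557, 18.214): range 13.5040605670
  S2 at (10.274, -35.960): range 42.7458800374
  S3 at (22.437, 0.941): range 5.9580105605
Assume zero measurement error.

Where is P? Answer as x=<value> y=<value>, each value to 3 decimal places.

eq1: (x − 24.557)² + (y − 18.214)² = 13.5040605670²
eq2: (x − 10.274)² + (y + 35.960)² = 42.7458800374²
eq3: (x − 22.437)² + (y − 0.941)² = 5.9580105605²
eq1−eq2, eq1−eq3 (x²,y² cancel):
  -28.566·x − 108.348·y = -1180.969977
  -4.240·x − 34.546·y = -283.629833
det = -28.566·-34.546 − -108.348·-4.240 = 527.445516
x = (-1180.969977·-34.546 − -108.348·-283.629833) / 527.445516 = 19.086452
y = (-28.566·-283.629833 − -1180.969977·-4.240) / 527.445516 = 5.867634

x=19.086 y=5.868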